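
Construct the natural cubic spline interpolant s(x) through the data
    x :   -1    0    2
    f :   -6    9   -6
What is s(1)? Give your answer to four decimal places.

With m_i denoting the second derivative at x_i, h_i = 1, 2, and Δ_i = (y_(i+1) − y_i)/h_i = 15, -15/2:
  1·m_0 + 6·m_1 + 2·m_2 = 6(Δ_1 - Δ_0) = -135
Natural end conditions: m_0 = m_2 = 0.
Solving the tridiagonal system: m_0 = 0, m_1 = -45/2, m_2 = 0.
On [0, 2], s(x) = 9 + 15/2·x - 45/4·x² + 15/8·x³.
With x = 1: s(1) = 57/8.

7.1250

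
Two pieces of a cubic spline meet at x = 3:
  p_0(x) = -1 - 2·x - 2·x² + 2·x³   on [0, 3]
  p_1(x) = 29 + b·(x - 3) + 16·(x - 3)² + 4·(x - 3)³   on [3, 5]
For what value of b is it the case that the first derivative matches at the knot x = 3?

p_0'(x) = -2 - 4·x + 6·x², so p_0'(3) = 40. On the right, p_1'(3) = b, so b = 40.

40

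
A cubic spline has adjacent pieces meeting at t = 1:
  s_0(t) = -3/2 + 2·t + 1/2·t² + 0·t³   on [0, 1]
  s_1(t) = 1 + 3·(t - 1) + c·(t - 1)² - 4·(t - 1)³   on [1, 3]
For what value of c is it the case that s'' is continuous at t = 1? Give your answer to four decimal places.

s_0''(t) = 1 + 0·t, so s_0''(1) = 1. On the right, s_1''(1) = 2c, so c = 1/2.

0.5000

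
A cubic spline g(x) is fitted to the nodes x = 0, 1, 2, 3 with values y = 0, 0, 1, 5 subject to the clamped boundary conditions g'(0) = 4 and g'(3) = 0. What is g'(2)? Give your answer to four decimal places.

4.0667

Put M_i = g'' at the i-th knot. Here h = (1, 1, 1) and Δ = (0, 1, 4), so the interior equations h_(i-1)·M_(i-1) + 2(h_(i-1)+h_i)·M_i + h_i·M_(i+1) = 6(Δ_i − Δ_(i-1)) read
  1·M_0 + 4·M_1 + 1·M_2 = 6(Δ_1 - Δ_0) = 6
  1·M_1 + 4·M_2 + 1·M_3 = 6(Δ_2 - Δ_1) = 18
Clamped end conditions give two more equations: 2h_0·M_0 + h_0·M_1 = 6(Δ_0 - g'(0)) = -24 and h_2·M_2 + 2h_2·M_3 = 6(g'(3) - Δ_2) = -24.
Solving the tridiagonal system: M_0 = -202/15, M_1 = 44/15, M_2 = 116/15, M_3 = -238/15.
On [2, 3], g'(x) = b_2 + 2c_2·(x - 2) + 3d_2·(x - 2)² with b_2 = Δ_2 - h_2(2M_2 + M_3)/6 = 61/15, c_2 = M_2/2 = 58/15, d_2 = (M_3 - M_2)/(6h_2) = -59/15. So g'(2) = 61/15.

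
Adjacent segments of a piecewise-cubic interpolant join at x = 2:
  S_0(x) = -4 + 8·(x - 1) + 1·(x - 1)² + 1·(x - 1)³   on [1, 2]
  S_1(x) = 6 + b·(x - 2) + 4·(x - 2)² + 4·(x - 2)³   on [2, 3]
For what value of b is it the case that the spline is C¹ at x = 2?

S_0'(x) = 8 + 2·(x - 1) + 3·(x - 1)², so S_0'(2) = 13. On the right, S_1'(2) = b, so b = 13.

13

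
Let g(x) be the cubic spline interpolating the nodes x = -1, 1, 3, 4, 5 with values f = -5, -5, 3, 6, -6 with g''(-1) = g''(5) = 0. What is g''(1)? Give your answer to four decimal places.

2.5000

Let M_i = g''(x_i). Step sizes h_i = 2, 2, 1, 1; slopes of the chords Δ_i = (y_(i+1) - y_i)/h_i = 0, 4, 3, -12.
  2·M_0 + 8·M_1 + 2·M_2 = 6(Δ_1 - Δ_0) = 24
  2·M_1 + 6·M_2 + 1·M_3 = 6(Δ_2 - Δ_1) = -6
  1·M_2 + 4·M_3 + 1·M_4 = 6(Δ_3 - Δ_2) = -90
Natural end conditions: M_0 = M_4 = 0.
Solving the tridiagonal system: M_0 = 0, M_1 = 5/2, M_2 = 2, M_3 = -23, M_4 = 0.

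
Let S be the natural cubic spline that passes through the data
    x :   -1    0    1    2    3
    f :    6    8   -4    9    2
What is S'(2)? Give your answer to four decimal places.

Put M_i = S'' at the i-th knot. Here h = (1, 1, 1, 1) and Δ = (2, -12, 13, -7), so the interior equations h_(i-1)·M_(i-1) + 2(h_(i-1)+h_i)·M_i + h_i·M_(i+1) = 6(Δ_i − Δ_(i-1)) read
  1·M_0 + 4·M_1 + 1·M_2 = 6(Δ_1 - Δ_0) = -84
  1·M_1 + 4·M_2 + 1·M_3 = 6(Δ_2 - Δ_1) = 150
  1·M_2 + 4·M_3 + 1·M_4 = 6(Δ_3 - Δ_2) = -120
Natural end conditions: M_0 = M_4 = 0.
Solving the tridiagonal system: M_0 = 0, M_1 = -495/14, M_2 = 402/7, M_3 = -621/14, M_4 = 0.
On [2, 3], S'(x) = b_3 + 2c_3·(x - 2) + 3d_3·(x - 2)² with b_3 = Δ_3 - h_3(2M_3 + M_4)/6 = 109/14, c_3 = M_3/2 = -621/28, d_3 = (M_4 - M_3)/(6h_3) = 207/28. So S'(2) = 109/14.

7.7857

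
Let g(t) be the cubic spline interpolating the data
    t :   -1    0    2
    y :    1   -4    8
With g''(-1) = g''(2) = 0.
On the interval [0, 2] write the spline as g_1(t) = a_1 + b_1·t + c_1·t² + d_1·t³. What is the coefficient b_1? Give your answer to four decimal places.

-1.3333

Put M_i = g'' at the i-th knot. Here h = (1, 2) and Δ = (-5, 6), so the interior equations h_(i-1)·M_(i-1) + 2(h_(i-1)+h_i)·M_i + h_i·M_(i+1) = 6(Δ_i − Δ_(i-1)) read
  1·M_0 + 6·M_1 + 2·M_2 = 6(Δ_1 - Δ_0) = 66
Natural end conditions: M_0 = M_2 = 0.
Forward elimination and back-substitution give M_0 = 0, M_1 = 11, M_2 = 0.
On [0, 2], with g_1(t) = a_1 + b_1·t + c_1·t² + d_1·t³: c_1 = M_1/2 = 11/2, d_1 = (M_2 - M_1)/(6h_1) = -11/12, b_1 = Δ_1 - h_1(2M_1 + M_2)/6 = -4/3.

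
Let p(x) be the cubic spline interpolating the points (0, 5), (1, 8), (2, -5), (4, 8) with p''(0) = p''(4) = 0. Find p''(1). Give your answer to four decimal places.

Let M_i = p''(x_i). Step sizes h_i = 1, 1, 2; slopes of the chords Δ_i = (y_(i+1) - y_i)/h_i = 3, -13, 13/2.
  1·M_0 + 4·M_1 + 1·M_2 = 6(Δ_1 - Δ_0) = -96
  1·M_1 + 6·M_2 + 2·M_3 = 6(Δ_2 - Δ_1) = 117
Natural end conditions: M_0 = M_3 = 0.
Solving the tridiagonal system: M_0 = 0, M_1 = -693/23, M_2 = 564/23, M_3 = 0.

-30.1304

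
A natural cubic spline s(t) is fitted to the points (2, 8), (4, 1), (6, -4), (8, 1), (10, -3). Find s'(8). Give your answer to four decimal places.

1.0893

With m_i denoting the second derivative at x_i, h_i = 2, 2, 2, 2, and Δ_i = (y_(i+1) − y_i)/h_i = -7/2, -5/2, 5/2, -2:
  2·m_0 + 8·m_1 + 2·m_2 = 6(Δ_1 - Δ_0) = 6
  2·m_1 + 8·m_2 + 2·m_3 = 6(Δ_2 - Δ_1) = 30
  2·m_2 + 8·m_3 + 2·m_4 = 6(Δ_3 - Δ_2) = -27
Natural end conditions: m_0 = m_4 = 0.
Solving: m_0 = 0, m_1 = -57/112, m_2 = 141/28, m_3 = -519/112, m_4 = 0.
On [8, 10], s'(t) = b_3 + 2c_3·(t - 8) + 3d_3·(t - 8)² with b_3 = Δ_3 - h_3(2m_3 + m_4)/6 = 61/56, c_3 = m_3/2 = -519/224, d_3 = (m_4 - m_3)/(6h_3) = 173/448. So s'(8) = 61/56.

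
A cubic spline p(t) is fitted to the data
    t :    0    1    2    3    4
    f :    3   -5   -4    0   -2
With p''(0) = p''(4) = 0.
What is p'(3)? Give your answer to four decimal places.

Let M_i = p''(x_i). Step sizes h_i = 1, 1, 1, 1; slopes of the chords Δ_i = (y_(i+1) - y_i)/h_i = -8, 1, 4, -2.
  1·M_0 + 4·M_1 + 1·M_2 = 6(Δ_1 - Δ_0) = 54
  1·M_1 + 4·M_2 + 1·M_3 = 6(Δ_2 - Δ_1) = 18
  1·M_2 + 4·M_3 + 1·M_4 = 6(Δ_3 - Δ_2) = -36
Natural end conditions: M_0 = M_4 = 0.
Hence M_0 = 0, M_1 = 351/28, M_2 = 27/7, M_3 = -279/28, M_4 = 0.
On [3, 4], p'(t) = b_3 + 2c_3·(t - 3) + 3d_3·(t - 3)² with b_3 = Δ_3 - h_3(2M_3 + M_4)/6 = 37/28, c_3 = M_3/2 = -279/56, d_3 = (M_4 - M_3)/(6h_3) = 93/56. So p'(3) = 37/28.

1.3214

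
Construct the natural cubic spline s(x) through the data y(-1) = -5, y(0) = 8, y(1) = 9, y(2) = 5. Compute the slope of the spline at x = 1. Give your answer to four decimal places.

-2.9333

Write m_i for s''(x_i). With h_i = 1, 1, 1 and divided differences Δ_i = 13, 1, -4, the continuity of s' gives the tridiagonal system
  1·m_0 + 4·m_1 + 1·m_2 = 6(Δ_1 - Δ_0) = -72
  1·m_1 + 4·m_2 + 1·m_3 = 6(Δ_2 - Δ_1) = -30
Natural end conditions: m_0 = m_3 = 0.
Solving: m_0 = 0, m_1 = -86/5, m_2 = -16/5, m_3 = 0.
On [1, 2], s'(x) = b_2 + 2c_2·(x - 1) + 3d_2·(x - 1)² with b_2 = Δ_2 - h_2(2m_2 + m_3)/6 = -44/15, c_2 = m_2/2 = -8/5, d_2 = (m_3 - m_2)/(6h_2) = 8/15. So s'(1) = -44/15.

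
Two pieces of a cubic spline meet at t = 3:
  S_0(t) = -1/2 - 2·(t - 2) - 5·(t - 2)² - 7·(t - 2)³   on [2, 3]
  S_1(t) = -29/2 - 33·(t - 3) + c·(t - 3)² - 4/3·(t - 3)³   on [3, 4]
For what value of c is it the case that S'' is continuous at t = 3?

S_0''(t) = -10 - 42·(t - 2), so S_0''(3) = -52. On the right, S_1''(3) = 2c, so c = -26.

-26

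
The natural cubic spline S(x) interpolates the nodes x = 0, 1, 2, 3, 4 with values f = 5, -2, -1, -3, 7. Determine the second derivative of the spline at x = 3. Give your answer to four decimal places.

21.4286

Write M_i for S''(x_i). With h_i = 1, 1, 1, 1 and divided differences Δ_i = -7, 1, -2, 10, the continuity of S' gives the tridiagonal system
  1·M_0 + 4·M_1 + 1·M_2 = 6(Δ_1 - Δ_0) = 48
  1·M_1 + 4·M_2 + 1·M_3 = 6(Δ_2 - Δ_1) = -18
  1·M_2 + 4·M_3 + 1·M_4 = 6(Δ_3 - Δ_2) = 72
Natural end conditions: M_0 = M_4 = 0.
Solving: M_0 = 0, M_1 = 108/7, M_2 = -96/7, M_3 = 150/7, M_4 = 0.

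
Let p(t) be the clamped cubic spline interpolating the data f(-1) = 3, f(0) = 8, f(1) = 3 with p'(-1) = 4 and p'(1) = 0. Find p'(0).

-1

Put M_i = p'' at the i-th knot. Here h = (1, 1) and Δ = (5, -5), so the interior equations h_(i-1)·M_(i-1) + 2(h_(i-1)+h_i)·M_i + h_i·M_(i+1) = 6(Δ_i − Δ_(i-1)) read
  1·M_0 + 4·M_1 + 1·M_2 = 6(Δ_1 - Δ_0) = -60
Clamped end conditions give two more equations: 2h_0·M_0 + h_0·M_1 = 6(Δ_0 - p'(-1)) = 6 and h_1·M_1 + 2h_1·M_2 = 6(p'(1) - Δ_1) = 30.
Solving the tridiagonal system: M_0 = 16, M_1 = -26, M_2 = 28.
On [0, 1], p'(t) = b_1 + 2c_1·t + 3d_1·t² with b_1 = Δ_1 - h_1(2M_1 + M_2)/6 = -1, c_1 = M_1/2 = -13, d_1 = (M_2 - M_1)/(6h_1) = 9. So p'(0) = -1.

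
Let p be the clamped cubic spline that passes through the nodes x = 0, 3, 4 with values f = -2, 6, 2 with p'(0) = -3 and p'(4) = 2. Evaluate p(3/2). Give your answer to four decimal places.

Let m_i = p''(x_i). Step sizes h_i = 3, 1; slopes of the chords Δ_i = (y_(i+1) - y_i)/h_i = 8/3, -4.
  3·m_0 + 8·m_1 + 1·m_2 = 6(Δ_1 - Δ_0) = -40
Clamped end conditions give two more equations: 2h_0·m_0 + h_0·m_1 = 6(Δ_0 - p'(0)) = 34 and h_1·m_1 + 2h_1·m_2 = 6(p'(4) - Δ_1) = 36.
Solving the tridiagonal system: m_0 = 143/12, m_1 = -25/2, m_2 = 97/4.
On [0, 3], p(x) = -2 - 3·x + 143/24·x² - 293/216·x³.
With x = 3/2: p(3/2) = 149/64.

2.3281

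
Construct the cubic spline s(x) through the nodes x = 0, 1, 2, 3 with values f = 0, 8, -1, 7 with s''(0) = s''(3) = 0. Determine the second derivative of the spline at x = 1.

Let m_i = s''(x_i). Step sizes h_i = 1, 1, 1; slopes of the chords Δ_i = (y_(i+1) - y_i)/h_i = 8, -9, 8.
  1·m_0 + 4·m_1 + 1·m_2 = 6(Δ_1 - Δ_0) = -102
  1·m_1 + 4·m_2 + 1·m_3 = 6(Δ_2 - Δ_1) = 102
Natural end conditions: m_0 = m_3 = 0.
Solving the tridiagonal system: m_0 = 0, m_1 = -34, m_2 = 34, m_3 = 0.

-34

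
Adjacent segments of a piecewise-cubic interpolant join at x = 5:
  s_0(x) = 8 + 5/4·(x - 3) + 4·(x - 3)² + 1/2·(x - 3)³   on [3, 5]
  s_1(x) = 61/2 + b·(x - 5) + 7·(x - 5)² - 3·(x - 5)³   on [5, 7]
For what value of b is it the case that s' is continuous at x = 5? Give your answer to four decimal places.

23.2500

s_0'(x) = 5/4 + 8·(x - 3) + 3/2·(x - 3)², so s_0'(5) = 93/4. On the right, s_1'(5) = b, so b = 93/4.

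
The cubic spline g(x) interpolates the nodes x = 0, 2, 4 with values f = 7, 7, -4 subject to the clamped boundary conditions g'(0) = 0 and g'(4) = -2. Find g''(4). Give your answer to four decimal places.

With σ_i denoting the second derivative at x_i, h_i = 2, 2, and Δ_i = (y_(i+1) − y_i)/h_i = 0, -11/2:
  2·σ_0 + 8·σ_1 + 2·σ_2 = 6(Δ_1 - Δ_0) = -33
Clamped end conditions give two more equations: 2h_0·σ_0 + h_0·σ_1 = 6(Δ_0 - g'(0)) = 0 and h_1·σ_1 + 2h_1·σ_2 = 6(g'(4) - Δ_1) = 21.
Solving: σ_0 = 29/8, σ_1 = -29/4, σ_2 = 71/8.

8.8750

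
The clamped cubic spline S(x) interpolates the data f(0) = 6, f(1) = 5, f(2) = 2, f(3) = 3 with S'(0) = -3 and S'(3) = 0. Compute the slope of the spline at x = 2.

-1

With m_i denoting the second derivative at x_i, h_i = 1, 1, 1, and Δ_i = (y_(i+1) − y_i)/h_i = -1, -3, 1:
  1·m_0 + 4·m_1 + 1·m_2 = 6(Δ_1 - Δ_0) = -12
  1·m_1 + 4·m_2 + 1·m_3 = 6(Δ_2 - Δ_1) = 24
Clamped end conditions give two more equations: 2h_0·m_0 + h_0·m_1 = 6(Δ_0 - S'(0)) = 12 and h_2·m_2 + 2h_2·m_3 = 6(S'(3) - Δ_2) = -6.
Hence m_0 = 10, m_1 = -8, m_2 = 10, m_3 = -8.
On [2, 3], S'(x) = b_2 + 2c_2·(x - 2) + 3d_2·(x - 2)² with b_2 = Δ_2 - h_2(2m_2 + m_3)/6 = -1, c_2 = m_2/2 = 5, d_2 = (m_3 - m_2)/(6h_2) = -3. So S'(2) = -1.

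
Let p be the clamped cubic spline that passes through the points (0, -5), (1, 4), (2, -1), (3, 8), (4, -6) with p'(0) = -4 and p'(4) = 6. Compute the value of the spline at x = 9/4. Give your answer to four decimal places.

1.2291

Write σ_i for p''(x_i). With h_i = 1, 1, 1, 1 and divided differences Δ_i = 9, -5, 9, -14, the continuity of p' gives the tridiagonal system
  1·σ_0 + 4·σ_1 + 1·σ_2 = 6(Δ_1 - Δ_0) = -84
  1·σ_1 + 4·σ_2 + 1·σ_3 = 6(Δ_2 - Δ_1) = 84
  1·σ_2 + 4·σ_3 + 1·σ_4 = 6(Δ_3 - Δ_2) = -138
Clamped end conditions give two more equations: 2h_0·σ_0 + h_0·σ_1 = 6(Δ_0 - p'(0)) = 78 and h_3·σ_3 + 2h_3·σ_4 = 6(p'(4) - Δ_3) = 120.
Hence σ_0 = 1789/28, σ_1 = -697/14, σ_2 = 205/4, σ_3 = -997/14, σ_4 = 2677/28.
On [2, 3], p(x) = -1 + 53/14·(x - 2) + 205/8·(x - 2)² - 1143/56·(x - 2)³.
With (x - 2) = 1/4: p(9/4) = 4405/3584.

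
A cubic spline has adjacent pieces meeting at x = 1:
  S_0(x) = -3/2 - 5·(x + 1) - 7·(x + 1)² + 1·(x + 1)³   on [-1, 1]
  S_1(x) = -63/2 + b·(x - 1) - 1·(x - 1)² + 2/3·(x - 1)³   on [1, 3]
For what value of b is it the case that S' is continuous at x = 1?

S_0'(x) = -5 - 14·(x + 1) + 3·(x + 1)², so S_0'(1) = -21. On the right, S_1'(1) = b, so b = -21.

-21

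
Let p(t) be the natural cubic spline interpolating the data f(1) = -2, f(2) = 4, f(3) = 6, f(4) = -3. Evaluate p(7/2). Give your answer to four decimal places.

Write M_i for p''(x_i). With h_i = 1, 1, 1 and divided differences Δ_i = 6, 2, -9, the continuity of p' gives the tridiagonal system
  1·M_0 + 4·M_1 + 1·M_2 = 6(Δ_1 - Δ_0) = -24
  1·M_1 + 4·M_2 + 1·M_3 = 6(Δ_2 - Δ_1) = -66
Natural end conditions: M_0 = M_3 = 0.
Hence M_0 = 0, M_1 = -2, M_2 = -16, M_3 = 0.
On [3, 4], p(t) = 6 - 11/3·(t - 3) - 8·(t - 3)² + 8/3·(t - 3)³.
With (t - 3) = 1/2: p(7/2) = 5/2.

2.5000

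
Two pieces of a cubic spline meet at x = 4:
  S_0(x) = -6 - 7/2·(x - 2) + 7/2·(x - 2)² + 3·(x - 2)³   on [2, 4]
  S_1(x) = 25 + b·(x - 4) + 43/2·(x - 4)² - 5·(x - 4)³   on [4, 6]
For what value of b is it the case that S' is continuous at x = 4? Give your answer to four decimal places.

S_0'(x) = -7/2 + 7·(x - 2) + 9·(x - 2)², so S_0'(4) = 93/2. On the right, S_1'(4) = b, so b = 93/2.

46.5000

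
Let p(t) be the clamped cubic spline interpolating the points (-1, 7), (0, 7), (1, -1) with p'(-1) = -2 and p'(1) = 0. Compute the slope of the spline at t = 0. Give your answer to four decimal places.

-5.5000

Put σ_i = p'' at the i-th knot. Here h = (1, 1) and Δ = (0, -8), so the interior equations h_(i-1)·σ_(i-1) + 2(h_(i-1)+h_i)·σ_i + h_i·σ_(i+1) = 6(Δ_i − Δ_(i-1)) read
  1·σ_0 + 4·σ_1 + 1·σ_2 = 6(Δ_1 - Δ_0) = -48
Clamped end conditions give two more equations: 2h_0·σ_0 + h_0·σ_1 = 6(Δ_0 - p'(-1)) = 12 and h_1·σ_1 + 2h_1·σ_2 = 6(p'(1) - Δ_1) = 48.
Solving the tridiagonal system: σ_0 = 19, σ_1 = -26, σ_2 = 37.
On [0, 1], p'(t) = b_1 + 2c_1·t + 3d_1·t² with b_1 = Δ_1 - h_1(2σ_1 + σ_2)/6 = -11/2, c_1 = σ_1/2 = -13, d_1 = (σ_2 - σ_1)/(6h_1) = 21/2. So p'(0) = -11/2.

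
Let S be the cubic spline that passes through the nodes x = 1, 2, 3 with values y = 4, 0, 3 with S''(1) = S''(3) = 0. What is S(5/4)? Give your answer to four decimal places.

2.5898

With σ_i denoting the second derivative at x_i, h_i = 1, 1, and Δ_i = (y_(i+1) − y_i)/h_i = -4, 3:
  1·σ_0 + 4·σ_1 + 1·σ_2 = 6(Δ_1 - Δ_0) = 42
Natural end conditions: σ_0 = σ_2 = 0.
Solving the tridiagonal system: σ_0 = 0, σ_1 = 21/2, σ_2 = 0.
On [1, 2], S(x) = 4 - 23/4·(x - 1) + 0·(x - 1)² + 7/4·(x - 1)³.
With (x - 1) = 1/4: S(5/4) = 663/256.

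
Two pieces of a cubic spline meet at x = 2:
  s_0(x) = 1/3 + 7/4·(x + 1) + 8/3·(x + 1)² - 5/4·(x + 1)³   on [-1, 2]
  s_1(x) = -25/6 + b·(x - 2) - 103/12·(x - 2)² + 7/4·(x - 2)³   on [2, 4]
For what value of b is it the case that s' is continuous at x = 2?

-16

s_0'(x) = 7/4 + 16/3·(x + 1) - 15/4·(x + 1)², so s_0'(2) = -16. On the right, s_1'(2) = b, so b = -16.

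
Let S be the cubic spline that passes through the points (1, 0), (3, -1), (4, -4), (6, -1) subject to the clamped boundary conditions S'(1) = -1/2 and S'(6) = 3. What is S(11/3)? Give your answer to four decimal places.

-3.1273

Write σ_i for S''(x_i). With h_i = 2, 1, 2 and divided differences Δ_i = -1/2, -3, 3/2, the continuity of S' gives the tridiagonal system
  2·σ_0 + 6·σ_1 + 1·σ_2 = 6(Δ_1 - Δ_0) = -15
  1·σ_1 + 6·σ_2 + 2·σ_3 = 6(Δ_2 - Δ_1) = 27
Clamped end conditions give two more equations: 2h_0·σ_0 + h_0·σ_1 = 6(Δ_0 - S'(1)) = 0 and h_2·σ_2 + 2h_2·σ_3 = 6(S'(6) - Δ_2) = 9.
Solving: σ_0 = 65/32, σ_1 = -65/16, σ_2 = 85/16, σ_3 = -13/32.
On [3, 4], S(x) = -1 - 81/32·(x - 3) - 65/32·(x - 3)² + 25/16·(x - 3)³.
With (x - 3) = 2/3: S(11/3) = -1351/432.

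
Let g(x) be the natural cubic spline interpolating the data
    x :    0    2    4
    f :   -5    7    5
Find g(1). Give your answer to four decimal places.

2.3125

Put M_i = g'' at the i-th knot. Here h = (2, 2) and Δ = (6, -1), so the interior equations h_(i-1)·M_(i-1) + 2(h_(i-1)+h_i)·M_i + h_i·M_(i+1) = 6(Δ_i − Δ_(i-1)) read
  2·M_0 + 8·M_1 + 2·M_2 = 6(Δ_1 - Δ_0) = -42
Natural end conditions: M_0 = M_2 = 0.
Solving the tridiagonal system: M_0 = 0, M_1 = -21/4, M_2 = 0.
On [0, 2], g(x) = -5 + 31/4·x + 0·x² - 7/16·x³.
With x = 1: g(1) = 37/16.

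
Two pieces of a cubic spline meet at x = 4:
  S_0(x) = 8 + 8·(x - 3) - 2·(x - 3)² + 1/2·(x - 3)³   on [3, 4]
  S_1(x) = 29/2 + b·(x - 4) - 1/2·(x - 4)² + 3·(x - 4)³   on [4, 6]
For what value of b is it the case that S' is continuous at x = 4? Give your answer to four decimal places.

S_0'(x) = 8 - 4·(x - 3) + 3/2·(x - 3)², so S_0'(4) = 11/2. On the right, S_1'(4) = b, so b = 11/2.

5.5000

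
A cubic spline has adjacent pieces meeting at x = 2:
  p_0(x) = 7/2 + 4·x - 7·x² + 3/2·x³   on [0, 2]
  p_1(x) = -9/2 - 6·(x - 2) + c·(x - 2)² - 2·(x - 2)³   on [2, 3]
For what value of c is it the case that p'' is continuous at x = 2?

2

p_0''(x) = -14 + 9·x, so p_0''(2) = 4. On the right, p_1''(2) = 2c, so c = 2.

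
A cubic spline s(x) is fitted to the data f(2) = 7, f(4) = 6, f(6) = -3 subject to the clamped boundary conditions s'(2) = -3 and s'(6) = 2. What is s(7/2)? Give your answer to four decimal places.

6.8594

Put M_i = s'' at the i-th knot. Here h = (2, 2) and Δ = (-1/2, -9/2), so the interior equations h_(i-1)·M_(i-1) + 2(h_(i-1)+h_i)·M_i + h_i·M_(i+1) = 6(Δ_i − Δ_(i-1)) read
  2·M_0 + 8·M_1 + 2·M_2 = 6(Δ_1 - Δ_0) = -24
Clamped end conditions give two more equations: 2h_0·M_0 + h_0·M_1 = 6(Δ_0 - s'(2)) = 15 and h_1·M_1 + 2h_1·M_2 = 6(s'(6) - Δ_1) = 39.
Solving: M_0 = 8, M_1 = -17/2, M_2 = 14.
On [2, 4], s(x) = 7 - 3·(x - 2) + 4·(x - 2)² - 11/8·(x - 2)³.
With (x - 2) = 3/2: s(7/2) = 439/64.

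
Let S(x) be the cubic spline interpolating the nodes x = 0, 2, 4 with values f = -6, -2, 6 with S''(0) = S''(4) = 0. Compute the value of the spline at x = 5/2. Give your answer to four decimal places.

Write M_i for S''(x_i). With h_i = 2, 2 and divided differences Δ_i = 2, 4, the continuity of S' gives the tridiagonal system
  2·M_0 + 8·M_1 + 2·M_2 = 6(Δ_1 - Δ_0) = 12
Natural end conditions: M_0 = M_2 = 0.
Forward elimination and back-substitution give M_0 = 0, M_1 = 3/2, M_2 = 0.
On [2, 4], S(x) = -2 + 3·(x - 2) + 3/4·(x - 2)² - 1/8·(x - 2)³.
With (x - 2) = 1/2: S(5/2) = -21/64.

-0.3281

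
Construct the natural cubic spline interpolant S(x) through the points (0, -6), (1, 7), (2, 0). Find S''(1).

-30

Put M_i = S'' at the i-th knot. Here h = (1, 1) and Δ = (13, -7), so the interior equations h_(i-1)·M_(i-1) + 2(h_(i-1)+h_i)·M_i + h_i·M_(i+1) = 6(Δ_i − Δ_(i-1)) read
  1·M_0 + 4·M_1 + 1·M_2 = 6(Δ_1 - Δ_0) = -120
Natural end conditions: M_0 = M_2 = 0.
Hence M_0 = 0, M_1 = -30, M_2 = 0.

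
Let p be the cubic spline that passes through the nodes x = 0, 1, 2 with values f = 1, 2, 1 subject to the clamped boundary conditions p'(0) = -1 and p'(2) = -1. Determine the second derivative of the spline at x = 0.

9

Let m_i = p''(x_i). Step sizes h_i = 1, 1; slopes of the chords Δ_i = (y_(i+1) - y_i)/h_i = 1, -1.
  1·m_0 + 4·m_1 + 1·m_2 = 6(Δ_1 - Δ_0) = -12
Clamped end conditions give two more equations: 2h_0·m_0 + h_0·m_1 = 6(Δ_0 - p'(0)) = 12 and h_1·m_1 + 2h_1·m_2 = 6(p'(2) - Δ_1) = 0.
Hence m_0 = 9, m_1 = -6, m_2 = 3.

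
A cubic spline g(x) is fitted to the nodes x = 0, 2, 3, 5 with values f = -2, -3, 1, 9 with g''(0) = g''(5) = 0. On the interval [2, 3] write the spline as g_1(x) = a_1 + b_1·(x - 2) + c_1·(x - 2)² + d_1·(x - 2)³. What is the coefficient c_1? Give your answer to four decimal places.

Let M_i = g''(x_i). Step sizes h_i = 2, 1, 2; slopes of the chords Δ_i = (y_(i+1) - y_i)/h_i = -1/2, 4, 4.
  2·M_0 + 6·M_1 + 1·M_2 = 6(Δ_1 - Δ_0) = 27
  1·M_1 + 6·M_2 + 2·M_3 = 6(Δ_2 - Δ_1) = 0
Natural end conditions: M_0 = M_3 = 0.
Solving: M_0 = 0, M_1 = 162/35, M_2 = -27/35, M_3 = 0.
On [2, 3], with g_1(x) = a_1 + b_1·(x - 2) + c_1·(x - 2)² + d_1·(x - 2)³: c_1 = M_1/2 = 81/35, d_1 = (M_2 - M_1)/(6h_1) = -9/10, b_1 = Δ_1 - h_1(2M_1 + M_2)/6 = 181/70.

2.3143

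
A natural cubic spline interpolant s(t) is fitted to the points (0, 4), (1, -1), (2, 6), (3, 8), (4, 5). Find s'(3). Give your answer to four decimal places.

-1.4643

Write σ_i for s''(x_i). With h_i = 1, 1, 1, 1 and divided differences Δ_i = -5, 7, 2, -3, the continuity of s' gives the tridiagonal system
  1·σ_0 + 4·σ_1 + 1·σ_2 = 6(Δ_1 - Δ_0) = 72
  1·σ_1 + 4·σ_2 + 1·σ_3 = 6(Δ_2 - Δ_1) = -30
  1·σ_2 + 4·σ_3 + 1·σ_4 = 6(Δ_3 - Δ_2) = -30
Natural end conditions: σ_0 = σ_4 = 0.
Solving: σ_0 = 0, σ_1 = 585/28, σ_2 = -81/7, σ_3 = -129/28, σ_4 = 0.
On [3, 4], s'(t) = b_3 + 2c_3·(t - 3) + 3d_3·(t - 3)² with b_3 = Δ_3 - h_3(2σ_3 + σ_4)/6 = -41/28, c_3 = σ_3/2 = -129/56, d_3 = (σ_4 - σ_3)/(6h_3) = 43/56. So s'(3) = -41/28.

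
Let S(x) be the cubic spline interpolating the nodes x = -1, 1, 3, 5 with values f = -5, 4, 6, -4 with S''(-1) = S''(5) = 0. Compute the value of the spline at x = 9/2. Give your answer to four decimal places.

-0.8594

Let M_i = S''(x_i). Step sizes h_i = 2, 2, 2; slopes of the chords Δ_i = (y_(i+1) - y_i)/h_i = 9/2, 1, -5.
  2·M_0 + 8·M_1 + 2·M_2 = 6(Δ_1 - Δ_0) = -21
  2·M_1 + 8·M_2 + 2·M_3 = 6(Δ_2 - Δ_1) = -36
Natural end conditions: M_0 = M_3 = 0.
Hence M_0 = 0, M_1 = -8/5, M_2 = -41/10, M_3 = 0.
On [3, 5], S(x) = 6 - 34/15·(x - 3) - 41/20·(x - 3)² + 41/120·(x - 3)³.
With (x - 3) = 3/2: S(9/2) = -55/64.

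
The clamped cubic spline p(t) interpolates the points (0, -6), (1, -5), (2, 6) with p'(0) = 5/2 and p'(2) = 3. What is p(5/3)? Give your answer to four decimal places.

With σ_i denoting the second derivative at x_i, h_i = 1, 1, and Δ_i = (y_(i+1) − y_i)/h_i = 1, 11:
  1·σ_0 + 4·σ_1 + 1·σ_2 = 6(Δ_1 - Δ_0) = 60
Clamped end conditions give two more equations: 2h_0·σ_0 + h_0·σ_1 = 6(Δ_0 - p'(0)) = -9 and h_1·σ_1 + 2h_1·σ_2 = 6(p'(2) - Δ_1) = -48.
Forward elimination and back-substitution give σ_0 = -77/4, σ_1 = 59/2, σ_2 = -155/4.
On [1, 2], p(t) = -5 + 61/8·(t - 1) + 59/4·(t - 1)² - 91/8·(t - 1)³.
With (t - 1) = 2/3: p(5/3) = 353/108.

3.2685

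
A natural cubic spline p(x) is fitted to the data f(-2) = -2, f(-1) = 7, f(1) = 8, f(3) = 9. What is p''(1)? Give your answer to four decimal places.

Write M_i for p''(x_i). With h_i = 1, 2, 2 and divided differences Δ_i = 9, 1/2, 1/2, the continuity of p' gives the tridiagonal system
  1·M_0 + 6·M_1 + 2·M_2 = 6(Δ_1 - Δ_0) = -51
  2·M_1 + 8·M_2 + 2·M_3 = 6(Δ_2 - Δ_1) = 0
Natural end conditions: M_0 = M_3 = 0.
Solving: M_0 = 0, M_1 = -102/11, M_2 = 51/22, M_3 = 0.

2.3182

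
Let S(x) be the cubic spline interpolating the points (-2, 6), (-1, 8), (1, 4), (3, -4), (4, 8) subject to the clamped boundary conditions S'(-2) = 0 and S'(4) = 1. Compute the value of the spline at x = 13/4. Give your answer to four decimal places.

-0.6293

Write m_i for S''(x_i). With h_i = 1, 2, 2, 1 and divided differences Δ_i = 2, -2, -4, 12, the continuity of S' gives the tridiagonal system
  1·m_0 + 6·m_1 + 2·m_2 = 6(Δ_1 - Δ_0) = -24
  2·m_1 + 8·m_2 + 2·m_3 = 6(Δ_2 - Δ_1) = -12
  2·m_2 + 6·m_3 + 1·m_4 = 6(Δ_3 - Δ_2) = 96
Clamped end conditions give two more equations: 2h_0·m_0 + h_0·m_1 = 6(Δ_0 - S'(-2)) = 12 and h_3·m_3 + 2h_3·m_4 = 6(S'(4) - Δ_3) = -66.
Hence m_0 = 244/33, m_1 = -92/33, m_2 = -22/3, m_3 = 862/33, m_4 = -1520/33.
On [3, 4], S(x) = -4 + 362/33·(x - 3) + 431/33·(x - 3)² - 397/33·(x - 3)³.
With (x - 3) = 1/4: S(13/4) = -443/704.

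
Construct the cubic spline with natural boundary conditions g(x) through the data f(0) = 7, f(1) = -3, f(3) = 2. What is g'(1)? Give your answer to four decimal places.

With σ_i denoting the second derivative at x_i, h_i = 1, 2, and Δ_i = (y_(i+1) − y_i)/h_i = -10, 5/2:
  1·σ_0 + 6·σ_1 + 2·σ_2 = 6(Δ_1 - Δ_0) = 75
Natural end conditions: σ_0 = σ_2 = 0.
Hence σ_0 = 0, σ_1 = 25/2, σ_2 = 0.
On [1, 3], g'(x) = b_1 + 2c_1·(x - 1) + 3d_1·(x - 1)² with b_1 = Δ_1 - h_1(2σ_1 + σ_2)/6 = -35/6, c_1 = σ_1/2 = 25/4, d_1 = (σ_2 - σ_1)/(6h_1) = -25/24. So g'(1) = -35/6.

-5.8333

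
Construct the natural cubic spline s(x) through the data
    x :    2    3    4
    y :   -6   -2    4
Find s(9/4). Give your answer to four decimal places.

-5.1172

Put σ_i = s'' at the i-th knot. Here h = (1, 1) and Δ = (4, 6), so the interior equations h_(i-1)·σ_(i-1) + 2(h_(i-1)+h_i)·σ_i + h_i·σ_(i+1) = 6(Δ_i − Δ_(i-1)) read
  1·σ_0 + 4·σ_1 + 1·σ_2 = 6(Δ_1 - Δ_0) = 12
Natural end conditions: σ_0 = σ_2 = 0.
Hence σ_0 = 0, σ_1 = 3, σ_2 = 0.
On [2, 3], s(x) = -6 + 7/2·(x - 2) + 0·(x - 2)² + 1/2·(x - 2)³.
With (x - 2) = 1/4: s(9/4) = -655/128.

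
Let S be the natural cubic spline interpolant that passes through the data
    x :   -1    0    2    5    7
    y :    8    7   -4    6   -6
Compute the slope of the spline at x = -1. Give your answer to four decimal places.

0.2691

Let σ_i = S''(x_i). Step sizes h_i = 1, 2, 3, 2; slopes of the chords Δ_i = (y_(i+1) - y_i)/h_i = -1, -11/2, 10/3, -6.
  1·σ_0 + 6·σ_1 + 2·σ_2 = 6(Δ_1 - Δ_0) = -27
  2·σ_1 + 10·σ_2 + 3·σ_3 = 6(Δ_2 - Δ_1) = 53
  3·σ_2 + 10·σ_3 + 2·σ_4 = 6(Δ_3 - Δ_2) = -56
Natural end conditions: σ_0 = σ_4 = 0.
Solving: σ_0 = 0, σ_1 = -3853/506, σ_2 = 2364/253, σ_3 = -2126/253, σ_4 = 0.
On [-1, 0], S'(x) = b_0 + 2c_0·(x + 1) + 3d_0·(x + 1)² with b_0 = Δ_0 - h_0(2σ_0 + σ_1)/6 = 817/3036, c_0 = σ_0/2 = 0, d_0 = (σ_1 - σ_0)/(6h_0) = -3853/3036. So S'(-1) = 817/3036.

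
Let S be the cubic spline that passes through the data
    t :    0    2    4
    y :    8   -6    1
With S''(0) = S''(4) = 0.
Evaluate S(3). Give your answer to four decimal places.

-4.4688

Let σ_i = S''(x_i). Step sizes h_i = 2, 2; slopes of the chords Δ_i = (y_(i+1) - y_i)/h_i = -7, 7/2.
  2·σ_0 + 8·σ_1 + 2·σ_2 = 6(Δ_1 - Δ_0) = 63
Natural end conditions: σ_0 = σ_2 = 0.
Forward elimination and back-substitution give σ_0 = 0, σ_1 = 63/8, σ_2 = 0.
On [2, 4], S(t) = -6 - 7/4·(t - 2) + 63/16·(t - 2)² - 21/32·(t - 2)³.
With (t - 2) = 1: S(3) = -143/32.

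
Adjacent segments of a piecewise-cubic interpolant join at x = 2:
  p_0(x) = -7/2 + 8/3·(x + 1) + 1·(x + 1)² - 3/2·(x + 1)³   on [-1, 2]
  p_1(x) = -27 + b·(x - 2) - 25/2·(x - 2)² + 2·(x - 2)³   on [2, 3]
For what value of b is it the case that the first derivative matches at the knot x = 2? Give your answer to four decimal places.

-31.8333

p_0'(x) = 8/3 + 2·(x + 1) - 9/2·(x + 1)², so p_0'(2) = -191/6. On the right, p_1'(2) = b, so b = -191/6.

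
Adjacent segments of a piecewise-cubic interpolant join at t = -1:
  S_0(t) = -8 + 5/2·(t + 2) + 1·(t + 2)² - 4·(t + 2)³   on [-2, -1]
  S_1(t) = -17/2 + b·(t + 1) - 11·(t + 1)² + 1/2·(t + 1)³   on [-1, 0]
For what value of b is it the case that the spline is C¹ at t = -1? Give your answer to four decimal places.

-7.5000

S_0'(t) = 5/2 + 2·(t + 2) - 12·(t + 2)², so S_0'(-1) = -15/2. On the right, S_1'(-1) = b, so b = -15/2.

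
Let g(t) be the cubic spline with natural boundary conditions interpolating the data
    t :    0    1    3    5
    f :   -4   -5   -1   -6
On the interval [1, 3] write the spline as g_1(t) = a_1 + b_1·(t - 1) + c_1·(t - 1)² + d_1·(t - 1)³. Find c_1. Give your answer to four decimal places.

Put M_i = g'' at the i-th knot. Here h = (1, 2, 2) and Δ = (-1, 2, -5/2), so the interior equations h_(i-1)·M_(i-1) + 2(h_(i-1)+h_i)·M_i + h_i·M_(i+1) = 6(Δ_i − Δ_(i-1)) read
  1·M_0 + 6·M_1 + 2·M_2 = 6(Δ_1 - Δ_0) = 18
  2·M_1 + 8·M_2 + 2·M_3 = 6(Δ_2 - Δ_1) = -27
Natural end conditions: M_0 = M_3 = 0.
Solving the tridiagonal system: M_0 = 0, M_1 = 9/2, M_2 = -9/2, M_3 = 0.
On [1, 3], with g_1(t) = a_1 + b_1·(t - 1) + c_1·(t - 1)² + d_1·(t - 1)³: c_1 = M_1/2 = 9/4, d_1 = (M_2 - M_1)/(6h_1) = -3/4, b_1 = Δ_1 - h_1(2M_1 + M_2)/6 = 1/2.

2.2500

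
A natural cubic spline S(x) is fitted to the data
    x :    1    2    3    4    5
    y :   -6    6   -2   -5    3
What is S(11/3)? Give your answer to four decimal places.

With M_i denoting the second derivative at x_i, h_i = 1, 1, 1, 1, and Δ_i = (y_(i+1) − y_i)/h_i = 12, -8, -3, 8:
  1·M_0 + 4·M_1 + 1·M_2 = 6(Δ_1 - Δ_0) = -120
  1·M_1 + 4·M_2 + 1·M_3 = 6(Δ_2 - Δ_1) = 30
  1·M_2 + 4·M_3 + 1·M_4 = 6(Δ_3 - Δ_2) = 66
Natural end conditions: M_0 = M_4 = 0.
Solving the tridiagonal system: M_0 = 0, M_1 = -927/28, M_2 = 87/7, M_3 = 375/28, M_4 = 0.
On [3, 4], S(x) = -2 - 75/8·(x - 3) + 87/14·(x - 3)² + 9/56·(x - 3)³.
With (x - 3) = 2/3: S(11/3) = -457/84.

-5.4405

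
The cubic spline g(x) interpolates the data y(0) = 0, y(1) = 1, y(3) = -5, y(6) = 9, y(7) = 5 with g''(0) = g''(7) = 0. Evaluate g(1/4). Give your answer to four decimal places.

0.5228

Write M_i for g''(x_i). With h_i = 1, 2, 3, 1 and divided differences Δ_i = 1, -3, 14/3, -4, the continuity of g' gives the tridiagonal system
  1·M_0 + 6·M_1 + 2·M_2 = 6(Δ_1 - Δ_0) = -24
  2·M_1 + 10·M_2 + 3·M_3 = 6(Δ_2 - Δ_1) = 46
  3·M_2 + 8·M_3 + 1·M_4 = 6(Δ_3 - Δ_2) = -52
Natural end conditions: M_0 = M_4 = 0.
Hence M_0 = 0, M_1 = -1376/197, M_2 = 1764/197, M_3 = -1942/197, M_4 = 0.
On [0, 1], g(x) = 0 + 1279/591·x + 0·x² - 688/591·x³.
With x = 1/4: g(1/4) = 103/197.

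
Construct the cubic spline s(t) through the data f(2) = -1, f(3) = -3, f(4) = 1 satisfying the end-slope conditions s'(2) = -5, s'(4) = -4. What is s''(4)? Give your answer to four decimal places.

With σ_i denoting the second derivative at x_i, h_i = 1, 1, and Δ_i = (y_(i+1) − y_i)/h_i = -2, 4:
  1·σ_0 + 4·σ_1 + 1·σ_2 = 6(Δ_1 - Δ_0) = 36
Clamped end conditions give two more equations: 2h_0·σ_0 + h_0·σ_1 = 6(Δ_0 - s'(2)) = 18 and h_1·σ_1 + 2h_1·σ_2 = 6(s'(4) - Δ_1) = -48.
Forward elimination and back-substitution give σ_0 = 1/2, σ_1 = 17, σ_2 = -65/2.

-32.5000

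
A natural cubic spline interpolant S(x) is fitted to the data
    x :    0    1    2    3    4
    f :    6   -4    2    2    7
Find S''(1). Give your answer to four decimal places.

28.8214

Put σ_i = S'' at the i-th knot. Here h = (1, 1, 1, 1) and Δ = (-10, 6, 0, 5), so the interior equations h_(i-1)·σ_(i-1) + 2(h_(i-1)+h_i)·σ_i + h_i·σ_(i+1) = 6(Δ_i − Δ_(i-1)) read
  1·σ_0 + 4·σ_1 + 1·σ_2 = 6(Δ_1 - Δ_0) = 96
  1·σ_1 + 4·σ_2 + 1·σ_3 = 6(Δ_2 - Δ_1) = -36
  1·σ_2 + 4·σ_3 + 1·σ_4 = 6(Δ_3 - Δ_2) = 30
Natural end conditions: σ_0 = σ_4 = 0.
Forward elimination and back-substitution give σ_0 = 0, σ_1 = 807/28, σ_2 = -135/7, σ_3 = 345/28, σ_4 = 0.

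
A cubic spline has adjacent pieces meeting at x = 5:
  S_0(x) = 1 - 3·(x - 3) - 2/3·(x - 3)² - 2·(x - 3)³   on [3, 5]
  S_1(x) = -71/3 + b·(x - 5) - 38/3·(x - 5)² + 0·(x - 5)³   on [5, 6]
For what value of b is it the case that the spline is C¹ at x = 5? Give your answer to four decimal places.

-29.6667

S_0'(x) = -3 - 4/3·(x - 3) - 6·(x - 3)², so S_0'(5) = -89/3. On the right, S_1'(5) = b, so b = -89/3.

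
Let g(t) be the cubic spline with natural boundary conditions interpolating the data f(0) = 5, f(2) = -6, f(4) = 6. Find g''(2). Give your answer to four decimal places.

Put M_i = g'' at the i-th knot. Here h = (2, 2) and Δ = (-11/2, 6), so the interior equations h_(i-1)·M_(i-1) + 2(h_(i-1)+h_i)·M_i + h_i·M_(i+1) = 6(Δ_i − Δ_(i-1)) read
  2·M_0 + 8·M_1 + 2·M_2 = 6(Δ_1 - Δ_0) = 69
Natural end conditions: M_0 = M_2 = 0.
Solving: M_0 = 0, M_1 = 69/8, M_2 = 0.

8.6250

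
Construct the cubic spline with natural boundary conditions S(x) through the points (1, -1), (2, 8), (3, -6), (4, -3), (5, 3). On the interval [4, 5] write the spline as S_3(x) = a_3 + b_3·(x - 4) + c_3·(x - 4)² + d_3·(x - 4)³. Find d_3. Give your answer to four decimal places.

0.8214

Write M_i for S''(x_i). With h_i = 1, 1, 1, 1 and divided differences Δ_i = 9, -14, 3, 6, the continuity of S' gives the tridiagonal system
  1·M_0 + 4·M_1 + 1·M_2 = 6(Δ_1 - Δ_0) = -138
  1·M_1 + 4·M_2 + 1·M_3 = 6(Δ_2 - Δ_1) = 102
  1·M_2 + 4·M_3 + 1·M_4 = 6(Δ_3 - Δ_2) = 18
Natural end conditions: M_0 = M_4 = 0.
Hence M_0 = 0, M_1 = -615/14, M_2 = 264/7, M_3 = -69/14, M_4 = 0.
On [4, 5], with S_3(x) = a_3 + b_3·(x - 4) + c_3·(x - 4)² + d_3·(x - 4)³: c_3 = M_3/2 = -69/28, d_3 = (M_4 - M_3)/(6h_3) = 23/28, b_3 = Δ_3 - h_3(2M_3 + M_4)/6 = 107/14.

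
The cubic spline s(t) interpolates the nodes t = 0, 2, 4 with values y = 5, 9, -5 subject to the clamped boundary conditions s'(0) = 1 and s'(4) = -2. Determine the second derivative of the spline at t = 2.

-12

Let M_i = s''(x_i). Step sizes h_i = 2, 2; slopes of the chords Δ_i = (y_(i+1) - y_i)/h_i = 2, -7.
  2·M_0 + 8·M_1 + 2·M_2 = 6(Δ_1 - Δ_0) = -54
Clamped end conditions give two more equations: 2h_0·M_0 + h_0·M_1 = 6(Δ_0 - s'(0)) = 6 and h_1·M_1 + 2h_1·M_2 = 6(s'(4) - Δ_1) = 30.
Forward elimination and back-substitution give M_0 = 15/2, M_1 = -12, M_2 = 27/2.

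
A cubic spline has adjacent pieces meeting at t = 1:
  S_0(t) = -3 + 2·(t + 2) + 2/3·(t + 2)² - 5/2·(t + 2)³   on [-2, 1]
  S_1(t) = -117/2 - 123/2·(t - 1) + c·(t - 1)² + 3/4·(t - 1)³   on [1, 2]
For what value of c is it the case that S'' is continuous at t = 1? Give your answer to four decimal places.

S_0''(t) = 4/3 - 15·(t + 2), so S_0''(1) = -131/3. On the right, S_1''(1) = 2c, so c = -131/6.

-21.8333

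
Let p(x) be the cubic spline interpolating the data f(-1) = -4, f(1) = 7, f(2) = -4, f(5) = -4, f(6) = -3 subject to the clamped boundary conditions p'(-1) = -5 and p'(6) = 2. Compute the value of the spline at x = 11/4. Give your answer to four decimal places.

Put M_i = p'' at the i-th knot. Here h = (2, 1, 3, 1) and Δ = (11/2, -11, 0, 1), so the interior equations h_(i-1)·M_(i-1) + 2(h_(i-1)+h_i)·M_i + h_i·M_(i+1) = 6(Δ_i − Δ_(i-1)) read
  2·M_0 + 6·M_1 + 1·M_2 = 6(Δ_1 - Δ_0) = -99
  1·M_1 + 8·M_2 + 3·M_3 = 6(Δ_2 - Δ_1) = 66
  3·M_2 + 8·M_3 + 1·M_4 = 6(Δ_3 - Δ_2) = 6
Clamped end conditions give two more equations: 2h_0·M_0 + h_0·M_1 = 6(Δ_0 - p'(-1)) = 63 and h_3·M_3 + 2h_3·M_4 = 6(p'(6) - Δ_3) = 6.
Solving: M_0 = 6639/220, M_1 = -1587/55, M_2 = 303/22, M_3 = -281/55, M_4 = 611/110.
On [2, 5], p(x) = -4 - 617/55·(x - 2) + 303/44·(x - 2)² - 2077/1980·(x - 2)³.
With (x - 2) = 3/4: p(11/4) = -25295/2816.

-8.9826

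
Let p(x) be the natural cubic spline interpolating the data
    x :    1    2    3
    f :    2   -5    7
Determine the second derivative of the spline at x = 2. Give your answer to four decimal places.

28.5000

With m_i denoting the second derivative at x_i, h_i = 1, 1, and Δ_i = (y_(i+1) − y_i)/h_i = -7, 12:
  1·m_0 + 4·m_1 + 1·m_2 = 6(Δ_1 - Δ_0) = 114
Natural end conditions: m_0 = m_2 = 0.
Hence m_0 = 0, m_1 = 57/2, m_2 = 0.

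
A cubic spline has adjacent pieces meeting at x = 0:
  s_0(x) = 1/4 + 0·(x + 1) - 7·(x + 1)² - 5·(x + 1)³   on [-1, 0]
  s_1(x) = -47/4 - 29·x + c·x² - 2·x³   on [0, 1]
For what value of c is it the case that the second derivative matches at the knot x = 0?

-22

s_0''(x) = -14 - 30·(x + 1), so s_0''(0) = -44. On the right, s_1''(0) = 2c, so c = -22.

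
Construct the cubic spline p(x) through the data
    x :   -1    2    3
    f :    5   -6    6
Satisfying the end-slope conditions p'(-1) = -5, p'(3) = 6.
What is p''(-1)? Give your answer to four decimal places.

-7.6667

Put σ_i = p'' at the i-th knot. Here h = (3, 1) and Δ = (-11/3, 12), so the interior equations h_(i-1)·σ_(i-1) + 2(h_(i-1)+h_i)·σ_i + h_i·σ_(i+1) = 6(Δ_i − Δ_(i-1)) read
  3·σ_0 + 8·σ_1 + 1·σ_2 = 6(Δ_1 - Δ_0) = 94
Clamped end conditions give two more equations: 2h_0·σ_0 + h_0·σ_1 = 6(Δ_0 - p'(-1)) = 8 and h_1·σ_1 + 2h_1·σ_2 = 6(p'(3) - Δ_1) = -36.
Solving the tridiagonal system: σ_0 = -23/3, σ_1 = 18, σ_2 = -27.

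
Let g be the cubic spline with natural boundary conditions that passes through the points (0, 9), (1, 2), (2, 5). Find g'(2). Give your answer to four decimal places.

5.5000

Put m_i = g'' at the i-th knot. Here h = (1, 1) and Δ = (-7, 3), so the interior equations h_(i-1)·m_(i-1) + 2(h_(i-1)+h_i)·m_i + h_i·m_(i+1) = 6(Δ_i − Δ_(i-1)) read
  1·m_0 + 4·m_1 + 1·m_2 = 6(Δ_1 - Δ_0) = 60
Natural end conditions: m_0 = m_2 = 0.
Solving: m_0 = 0, m_1 = 15, m_2 = 0.
On [1, 2], g'(t) = b_1 + 2c_1·(t - 1) + 3d_1·(t - 1)² with b_1 = Δ_1 - h_1(2m_1 + m_2)/6 = -2, c_1 = m_1/2 = 15/2, d_1 = (m_2 - m_1)/(6h_1) = -5/2. So g'(2) = 11/2.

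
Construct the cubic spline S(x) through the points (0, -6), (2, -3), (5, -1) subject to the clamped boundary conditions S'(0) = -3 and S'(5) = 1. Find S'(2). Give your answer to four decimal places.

2.4500

Put σ_i = S'' at the i-th knot. Here h = (2, 3) and Δ = (3/2, 2/3), so the interior equations h_(i-1)·σ_(i-1) + 2(h_(i-1)+h_i)·σ_i + h_i·σ_(i+1) = 6(Δ_i − Δ_(i-1)) read
  2·σ_0 + 10·σ_1 + 3·σ_2 = 6(Δ_1 - Δ_0) = -5
Clamped end conditions give two more equations: 2h_0·σ_0 + h_0·σ_1 = 6(Δ_0 - S'(0)) = 27 and h_1·σ_1 + 2h_1·σ_2 = 6(S'(5) - Δ_1) = 2.
Hence σ_0 = 161/20, σ_1 = -13/5, σ_2 = 49/30.
On [2, 5], S'(x) = b_1 + 2c_1·(x - 2) + 3d_1·(x - 2)² with b_1 = Δ_1 - h_1(2σ_1 + σ_2)/6 = 49/20, c_1 = σ_1/2 = -13/10, d_1 = (σ_2 - σ_1)/(6h_1) = 127/540. So S'(2) = 49/20.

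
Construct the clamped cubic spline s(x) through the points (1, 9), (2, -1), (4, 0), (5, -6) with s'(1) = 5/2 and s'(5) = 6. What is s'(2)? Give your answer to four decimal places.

-9.5571

Let σ_i = s''(x_i). Step sizes h_i = 1, 2, 1; slopes of the chords Δ_i = (y_(i+1) - y_i)/h_i = -10, 1/2, -6.
  1·σ_0 + 6·σ_1 + 2·σ_2 = 6(Δ_1 - Δ_0) = 63
  2·σ_1 + 6·σ_2 + 1·σ_3 = 6(Δ_2 - Δ_1) = -39
Clamped end conditions give two more equations: 2h_0·σ_0 + h_0·σ_1 = 6(Δ_0 - s'(1)) = -75 and h_2·σ_2 + 2h_2·σ_3 = 6(s'(5) - Δ_2) = 72.
Solving the tridiagonal system: σ_0 = -1781/35, σ_1 = 937/35, σ_2 = -818/35, σ_3 = 1669/35.
On [2, 4], s'(x) = b_1 + 2c_1·(x - 2) + 3d_1·(x - 2)² with b_1 = Δ_1 - h_1(2σ_1 + σ_2)/6 = -669/70, c_1 = σ_1/2 = 937/70, d_1 = (σ_2 - σ_1)/(6h_1) = -117/28. So s'(2) = -669/70.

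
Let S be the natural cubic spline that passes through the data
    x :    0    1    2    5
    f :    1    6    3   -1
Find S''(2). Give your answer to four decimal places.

2.8387

With σ_i denoting the second derivative at x_i, h_i = 1, 1, 3, and Δ_i = (y_(i+1) − y_i)/h_i = 5, -3, -4/3:
  1·σ_0 + 4·σ_1 + 1·σ_2 = 6(Δ_1 - Δ_0) = -48
  1·σ_1 + 8·σ_2 + 3·σ_3 = 6(Δ_2 - Δ_1) = 10
Natural end conditions: σ_0 = σ_3 = 0.
Forward elimination and back-substitution give σ_0 = 0, σ_1 = -394/31, σ_2 = 88/31, σ_3 = 0.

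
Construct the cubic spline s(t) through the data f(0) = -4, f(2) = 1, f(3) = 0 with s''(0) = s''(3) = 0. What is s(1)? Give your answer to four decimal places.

Write σ_i for s''(x_i). With h_i = 2, 1 and divided differences Δ_i = 5/2, -1, the continuity of s' gives the tridiagonal system
  2·σ_0 + 6·σ_1 + 1·σ_2 = 6(Δ_1 - Δ_0) = -21
Natural end conditions: σ_0 = σ_2 = 0.
Solving the tridiagonal system: σ_0 = 0, σ_1 = -7/2, σ_2 = 0.
On [0, 2], s(t) = -4 + 11/3·t + 0·t² - 7/24·t³.
With t = 1: s(1) = -5/8.

-0.6250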